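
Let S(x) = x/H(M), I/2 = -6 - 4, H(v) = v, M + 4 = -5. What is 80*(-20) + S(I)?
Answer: -14380/9 ≈ -1597.8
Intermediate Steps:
M = -9 (M = -4 - 5 = -9)
I = -20 (I = 2*(-6 - 4) = 2*(-10) = -20)
S(x) = -x/9 (S(x) = x/(-9) = x*(-1/9) = -x/9)
80*(-20) + S(I) = 80*(-20) - 1/9*(-20) = -1600 + 20/9 = -14380/9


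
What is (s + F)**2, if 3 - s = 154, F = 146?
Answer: 25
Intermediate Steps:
s = -151 (s = 3 - 1*154 = 3 - 154 = -151)
(s + F)**2 = (-151 + 146)**2 = (-5)**2 = 25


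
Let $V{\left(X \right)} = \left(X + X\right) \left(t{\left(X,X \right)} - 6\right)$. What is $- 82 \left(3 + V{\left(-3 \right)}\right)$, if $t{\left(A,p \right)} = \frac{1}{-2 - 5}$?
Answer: $- \frac{22878}{7} \approx -3268.3$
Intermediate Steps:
$t{\left(A,p \right)} = - \frac{1}{7}$ ($t{\left(A,p \right)} = \frac{1}{-7} = - \frac{1}{7}$)
$V{\left(X \right)} = - \frac{86 X}{7}$ ($V{\left(X \right)} = \left(X + X\right) \left(- \frac{1}{7} - 6\right) = 2 X \left(- \frac{43}{7}\right) = - \frac{86 X}{7}$)
$- 82 \left(3 + V{\left(-3 \right)}\right) = - 82 \left(3 - - \frac{258}{7}\right) = - 82 \left(3 + \frac{258}{7}\right) = \left(-82\right) \frac{279}{7} = - \frac{22878}{7}$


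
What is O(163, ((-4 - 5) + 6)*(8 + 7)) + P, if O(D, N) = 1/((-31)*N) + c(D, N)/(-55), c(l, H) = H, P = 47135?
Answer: 723299141/15345 ≈ 47136.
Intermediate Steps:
O(D, N) = -1/(31*N) - N/55 (O(D, N) = 1/((-31)*N) + N/(-55) = -1/(31*N) + N*(-1/55) = -1/(31*N) - N/55)
O(163, ((-4 - 5) + 6)*(8 + 7)) + P = (-1/((8 + 7)*((-4 - 5) + 6))/31 - ((-4 - 5) + 6)*(8 + 7)/55) + 47135 = (-1/(15*(-9 + 6))/31 - (-9 + 6)*15/55) + 47135 = (-1/(31*((-3*15))) - (-3)*15/55) + 47135 = (-1/31/(-45) - 1/55*(-45)) + 47135 = (-1/31*(-1/45) + 9/11) + 47135 = (1/1395 + 9/11) + 47135 = 12566/15345 + 47135 = 723299141/15345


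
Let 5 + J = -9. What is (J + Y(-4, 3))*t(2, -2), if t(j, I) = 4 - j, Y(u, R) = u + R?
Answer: -30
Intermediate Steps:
Y(u, R) = R + u
J = -14 (J = -5 - 9 = -14)
(J + Y(-4, 3))*t(2, -2) = (-14 + (3 - 4))*(4 - 1*2) = (-14 - 1)*(4 - 2) = -15*2 = -30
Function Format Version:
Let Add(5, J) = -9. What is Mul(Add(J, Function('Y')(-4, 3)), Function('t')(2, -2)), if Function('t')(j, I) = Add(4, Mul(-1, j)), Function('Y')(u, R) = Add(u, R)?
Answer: -30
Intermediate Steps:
Function('Y')(u, R) = Add(R, u)
J = -14 (J = Add(-5, -9) = -14)
Mul(Add(J, Function('Y')(-4, 3)), Function('t')(2, -2)) = Mul(Add(-14, Add(3, -4)), Add(4, Mul(-1, 2))) = Mul(Add(-14, -1), Add(4, -2)) = Mul(-15, 2) = -30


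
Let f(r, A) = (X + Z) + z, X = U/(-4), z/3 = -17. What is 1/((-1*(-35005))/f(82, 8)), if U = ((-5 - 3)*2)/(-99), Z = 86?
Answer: 3461/3465495 ≈ 0.00099870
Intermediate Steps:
z = -51 (z = 3*(-17) = -51)
U = 16/99 (U = -8*2*(-1/99) = -16*(-1/99) = 16/99 ≈ 0.16162)
X = -4/99 (X = (16/99)/(-4) = (16/99)*(-¼) = -4/99 ≈ -0.040404)
f(r, A) = 3461/99 (f(r, A) = (-4/99 + 86) - 51 = 8510/99 - 51 = 3461/99)
1/((-1*(-35005))/f(82, 8)) = 1/((-1*(-35005))/(3461/99)) = 1/(35005*(99/3461)) = 1/(3465495/3461) = 3461/3465495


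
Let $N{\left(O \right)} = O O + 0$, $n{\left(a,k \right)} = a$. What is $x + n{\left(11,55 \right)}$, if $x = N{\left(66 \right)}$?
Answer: $4367$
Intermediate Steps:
$N{\left(O \right)} = O^{2}$ ($N{\left(O \right)} = O^{2} + 0 = O^{2}$)
$x = 4356$ ($x = 66^{2} = 4356$)
$x + n{\left(11,55 \right)} = 4356 + 11 = 4367$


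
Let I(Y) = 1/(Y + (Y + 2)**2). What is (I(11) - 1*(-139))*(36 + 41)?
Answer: 1926617/180 ≈ 10703.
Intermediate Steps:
I(Y) = 1/(Y + (2 + Y)**2)
(I(11) - 1*(-139))*(36 + 41) = (1/(11 + (2 + 11)**2) - 1*(-139))*(36 + 41) = (1/(11 + 13**2) + 139)*77 = (1/(11 + 169) + 139)*77 = (1/180 + 139)*77 = (25021/180)*77 = 1926617/180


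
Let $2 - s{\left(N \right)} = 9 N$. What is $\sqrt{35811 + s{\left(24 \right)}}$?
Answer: $\sqrt{35597} \approx 188.67$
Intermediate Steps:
$s{\left(N \right)} = 2 - 9 N$
$\sqrt{35811 + s{\left(24 \right)}} = \sqrt{35811 + \left(2 - 216\right)} = \sqrt{35811 - 214} = \sqrt{35597}$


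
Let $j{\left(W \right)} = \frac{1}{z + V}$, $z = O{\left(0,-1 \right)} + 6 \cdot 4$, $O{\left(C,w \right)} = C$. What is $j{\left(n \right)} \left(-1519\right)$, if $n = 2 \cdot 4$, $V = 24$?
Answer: $- \frac{1519}{48} \approx -31.646$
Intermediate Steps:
$n = 8$
$z = 24$ ($z = 0 + 6 \cdot 4 = 0 + 24 = 24$)
$j{\left(W \right)} = \frac{1}{48}$ ($j{\left(W \right)} = \frac{1}{24 + 24} = \frac{1}{48}$)
$j{\left(n \right)} \left(-1519\right) = \frac{1}{48} \left(-1519\right) = - \frac{1519}{48}$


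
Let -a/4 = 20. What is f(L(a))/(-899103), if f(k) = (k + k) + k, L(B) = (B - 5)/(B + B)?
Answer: -17/9590432 ≈ -1.7726e-6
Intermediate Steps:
a = -80 (a = -4*20 = -80)
L(B) = (-5 + B)/(2*B) (L(B) = (-5 + B)/((2*B)) = (-5 + B)*(1/(2*B)) = (-5 + B)/(2*B))
f(k) = 3*k (f(k) = 2*k + k = 3*k)
f(L(a))/(-899103) = (3*((½)*(-5 - 80)/(-80)))/(-899103) = (3*((½)*(-1/80)*(-85)))*(-1/899103) = (3*(17/32))*(-1/899103) = (51/32)*(-1/899103) = -17/9590432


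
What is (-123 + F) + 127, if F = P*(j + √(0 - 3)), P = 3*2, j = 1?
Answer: 10 + 6*I*√3 ≈ 10.0 + 10.392*I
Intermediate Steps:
P = 6
F = 6 + 6*I*√3 (F = 6*(1 + √(0 - 3)) = 6*(1 + √(-3)) = 6*(1 + I*√3) = 6 + 6*I*√3 ≈ 6.0 + 10.392*I)
(-123 + F) + 127 = (-123 + (6 + 6*I*√3)) + 127 = (-117 + 6*I*√3) + 127 = 10 + 6*I*√3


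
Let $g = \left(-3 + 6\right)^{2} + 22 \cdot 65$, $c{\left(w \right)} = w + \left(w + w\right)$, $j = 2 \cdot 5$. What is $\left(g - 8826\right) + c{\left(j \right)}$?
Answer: $-7357$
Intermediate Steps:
$j = 10$
$c{\left(w \right)} = 3 w$ ($c{\left(w \right)} = w + 2 w = 3 w$)
$g = 1439$ ($g = 3^{2} + 1430 = 9 + 1430 = 1439$)
$\left(g - 8826\right) + c{\left(j \right)} = \left(1439 - 8826\right) + 3 \cdot 10 = -7387 + 30 = -7357$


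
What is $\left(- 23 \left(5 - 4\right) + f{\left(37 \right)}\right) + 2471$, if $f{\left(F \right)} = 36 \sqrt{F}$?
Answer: $2448 + 36 \sqrt{37} \approx 2667.0$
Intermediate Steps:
$\left(- 23 \left(5 - 4\right) + f{\left(37 \right)}\right) + 2471 = \left(- 23 \left(5 - 4\right) + 36 \sqrt{37}\right) + 2471 = \left(\left(-23\right) 1 + 36 \sqrt{37}\right) + 2471 = \left(-23 + 36 \sqrt{37}\right) + 2471 = 2448 + 36 \sqrt{37}$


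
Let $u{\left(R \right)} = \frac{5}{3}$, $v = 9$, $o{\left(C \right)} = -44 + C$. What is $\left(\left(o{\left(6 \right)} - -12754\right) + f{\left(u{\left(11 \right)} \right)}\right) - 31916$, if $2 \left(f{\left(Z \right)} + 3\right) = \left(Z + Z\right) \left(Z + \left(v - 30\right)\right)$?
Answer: $- \frac{173117}{9} \approx -19235.0$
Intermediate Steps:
$u{\left(R \right)} = \frac{5}{3}$ ($u{\left(R \right)} = 5 \cdot \frac{1}{3} = \frac{5}{3}$)
$f{\left(Z \right)} = -3 + Z \left(-21 + Z\right)$ ($f{\left(Z \right)} = -3 + \frac{\left(Z + Z\right) \left(Z + \left(9 - 30\right)\right)}{2} = -3 + \frac{2 Z \left(Z + \left(9 - 30\right)\right)}{2} = -3 + \frac{2 Z \left(Z - 21\right)}{2} = -3 + \frac{2 Z \left(-21 + Z\right)}{2} = -3 + Z \left(-21 + Z\right)$)
$\left(\left(o{\left(6 \right)} - -12754\right) + f{\left(u{\left(11 \right)} \right)}\right) - 31916 = \left(\left(\left(-44 + 6\right) - -12754\right) - \left(38 - \frac{25}{9}\right)\right) - 31916 = \left(\left(-38 + 12754\right) - \frac{317}{9}\right) - 31916 = \left(12716 - \frac{317}{9}\right) - 31916 = \frac{114127}{9} - 31916 = - \frac{173117}{9}$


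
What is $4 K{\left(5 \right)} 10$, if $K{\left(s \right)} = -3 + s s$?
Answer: $880$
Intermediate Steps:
$K{\left(s \right)} = -3 + s^{2}$
$4 K{\left(5 \right)} 10 = 4 \left(-3 + 5^{2}\right) 10 = 4 \left(-3 + 25\right) 10 = 4 \cdot 22 \cdot 10 = 88 \cdot 10 = 880$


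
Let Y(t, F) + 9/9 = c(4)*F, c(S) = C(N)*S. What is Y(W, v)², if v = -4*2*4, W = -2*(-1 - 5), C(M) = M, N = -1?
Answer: 16129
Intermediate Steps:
W = 12 (W = -2*(-6) = 12)
c(S) = -S
v = -32 (v = -8*4 = -32)
Y(t, F) = -1 - 4*F (Y(t, F) = -1 + (-1*4)*F = -1 - 4*F)
Y(W, v)² = (-1 - 4*(-32))² = (-1 + 128)² = 127² = 16129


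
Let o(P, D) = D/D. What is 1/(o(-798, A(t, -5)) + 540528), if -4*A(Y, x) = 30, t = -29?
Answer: 1/540529 ≈ 1.8500e-6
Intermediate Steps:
A(Y, x) = -15/2 (A(Y, x) = -1/4*30 = -15/2)
o(P, D) = 1
1/(o(-798, A(t, -5)) + 540528) = 1/(1 + 540528) = 1/540529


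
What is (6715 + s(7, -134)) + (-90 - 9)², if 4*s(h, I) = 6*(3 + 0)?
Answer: 33041/2 ≈ 16521.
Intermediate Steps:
s(h, I) = 9/2 (s(h, I) = (6*(3 + 0))/4 = (6*3)/4 = (¼)*18 = 9/2)
(6715 + s(7, -134)) + (-90 - 9)² = (6715 + 9/2) + (-90 - 9)² = 13439/2 + (-99)² = 13439/2 + 9801 = 33041/2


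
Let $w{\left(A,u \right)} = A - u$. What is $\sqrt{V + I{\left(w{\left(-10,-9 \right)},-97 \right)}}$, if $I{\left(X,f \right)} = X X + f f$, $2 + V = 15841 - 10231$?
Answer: $\sqrt{15018} \approx 122.55$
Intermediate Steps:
$V = 5608$ ($V = -2 + \left(15841 - 10231\right) = -2 + 5610 = 5608$)
$I{\left(X,f \right)} = X^{2} + f^{2}$
$\sqrt{V + I{\left(w{\left(-10,-9 \right)},-97 \right)}} = \sqrt{5608 + \left(\left(-10 - -9\right)^{2} + \left(-97\right)^{2}\right)} = \sqrt{5608 + \left(\left(-10 + 9\right)^{2} + 9409\right)} = \sqrt{5608 + \left(\left(-1\right)^{2} + 9409\right)} = \sqrt{5608 + \left(1 + 9409\right)} = \sqrt{5608 + 9410} = \sqrt{15018}$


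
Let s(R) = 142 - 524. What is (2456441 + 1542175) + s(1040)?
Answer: 3998234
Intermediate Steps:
s(R) = -382
(2456441 + 1542175) + s(1040) = (2456441 + 1542175) - 382 = 3998616 - 382 = 3998234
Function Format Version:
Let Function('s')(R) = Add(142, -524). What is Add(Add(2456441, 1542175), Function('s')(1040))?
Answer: 3998234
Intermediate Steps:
Function('s')(R) = -382
Add(Add(2456441, 1542175), Function('s')(1040)) = Add(Add(2456441, 1542175), -382) = Add(3998616, -382) = 3998234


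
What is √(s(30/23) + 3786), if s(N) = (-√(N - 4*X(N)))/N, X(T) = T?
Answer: √(378600 - 10*I*√230)/10 ≈ 61.53 - 0.012324*I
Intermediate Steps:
s(N) = -√3*√(-N)/N (s(N) = (-√(N - 4*N))/N = (-√(-3*N))/N = (-√3*√(-N))/N = -√3*√(-N)/N)
√(s(30/23) + 3786) = √(√3/√(-30/23) + 3786) = √(√3*(-I*√690/30) + 3786) = √(-I*√230/10 + 3786) = √(3786 - I*√230/10)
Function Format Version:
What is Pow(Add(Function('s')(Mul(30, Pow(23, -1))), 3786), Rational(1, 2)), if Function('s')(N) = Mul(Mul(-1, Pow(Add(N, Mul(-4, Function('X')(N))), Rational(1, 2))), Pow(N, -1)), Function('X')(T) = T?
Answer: Mul(Rational(1, 10), Pow(Add(378600, Mul(-10, I, Pow(230, Rational(1, 2)))), Rational(1, 2))) ≈ Add(61.530, Mul(-0.012324, I))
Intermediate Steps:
Function('s')(N) = Mul(-1, Pow(3, Rational(1, 2)), Pow(N, -1), Pow(Mul(-1, N), Rational(1, 2))) (Function('s')(N) = Mul(Mul(-1, Pow(Add(N, Mul(-4, N)), Rational(1, 2))), Pow(N, -1)) = Mul(Mul(-1, Pow(Mul(-3, N), Rational(1, 2))), Pow(N, -1)) = Mul(Mul(-1, Mul(Pow(3, Rational(1, 2)), Pow(Mul(-1, N), Rational(1, 2)))), Pow(N, -1)) = Mul(Mul(-1, Pow(3, Rational(1, 2)), Pow(Mul(-1, N), Rational(1, 2))), Pow(N, -1)) = Mul(-1, Pow(3, Rational(1, 2)), Pow(N, -1), Pow(Mul(-1, N), Rational(1, 2))))
Pow(Add(Function('s')(Mul(30, Pow(23, -1))), 3786), Rational(1, 2)) = Pow(Add(Mul(Pow(3, Rational(1, 2)), Pow(Mul(-1, Mul(30, Pow(23, -1))), Rational(-1, 2))), 3786), Rational(1, 2)) = Pow(Add(Mul(Pow(3, Rational(1, 2)), Pow(Mul(-1, Mul(30, Rational(1, 23))), Rational(-1, 2))), 3786), Rational(1, 2)) = Pow(Add(Mul(Pow(3, Rational(1, 2)), Pow(Mul(-1, Rational(30, 23)), Rational(-1, 2))), 3786), Rational(1, 2)) = Pow(Add(Mul(Pow(3, Rational(1, 2)), Pow(Rational(-30, 23), Rational(-1, 2))), 3786), Rational(1, 2)) = Pow(Add(Mul(Pow(3, Rational(1, 2)), Mul(Rational(-1, 30), I, Pow(690, Rational(1, 2)))), 3786), Rational(1, 2)) = Pow(Add(Mul(Rational(-1, 10), I, Pow(230, Rational(1, 2))), 3786), Rational(1, 2)) = Pow(Add(3786, Mul(Rational(-1, 10), I, Pow(230, Rational(1, 2)))), Rational(1, 2))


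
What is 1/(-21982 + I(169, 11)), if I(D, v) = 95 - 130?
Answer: -1/22017 ≈ -4.5419e-5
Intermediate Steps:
I(D, v) = -35
1/(-21982 + I(169, 11)) = 1/(-21982 - 35) = 1/(-22017) = -1/22017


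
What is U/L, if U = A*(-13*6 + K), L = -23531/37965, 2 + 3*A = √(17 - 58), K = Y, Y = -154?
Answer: -5871920/23531 + 2935960*I*√41/23531 ≈ -249.54 + 798.92*I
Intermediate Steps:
K = -154
A = -⅔ + I*√41/3 (A = -⅔ + √(17 - 58)/3 = -⅔ + √(-41)/3 = -⅔ + (I*√41)/3 = -⅔ + I*√41/3 ≈ -0.66667 + 2.1344*I)
L = -23531/37965 (L = -23531*1/37965 = -23531/37965 ≈ -0.61981)
U = 464/3 - 232*I*√41/3 (U = (-⅔ + I*√41/3)*(-13*6 - 154) = (-⅔ + I*√41/3)*(-78 - 154) = (-⅔ + I*√41/3)*(-232) = 464/3 - 232*I*√41/3 ≈ 154.67 - 495.17*I)
U/L = (464/3 - 232*I*√41/3)/(-23531/37965) = (464/3 - 232*I*√41/3)*(-37965/23531) = -5871920/23531 + 2935960*I*√41/23531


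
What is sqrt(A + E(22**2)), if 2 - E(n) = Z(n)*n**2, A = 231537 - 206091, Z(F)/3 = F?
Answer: 2*I*sqrt(85028566) ≈ 18442.0*I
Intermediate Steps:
Z(F) = 3*F
A = 25446
E(n) = 2 - 3*n**3 (E(n) = 2 - 3*n*n**2 = 2 - 3*n**3)
sqrt(A + E(22**2)) = sqrt(25446 + (2 - 3*(22**2)**3)) = sqrt(25446 + (2 - 3*484**3)) = sqrt(25446 + (2 - 3*113379904)) = sqrt(25446 + (2 - 340139712)) = sqrt(25446 - 340139710) = sqrt(-340114264) = 2*I*sqrt(85028566)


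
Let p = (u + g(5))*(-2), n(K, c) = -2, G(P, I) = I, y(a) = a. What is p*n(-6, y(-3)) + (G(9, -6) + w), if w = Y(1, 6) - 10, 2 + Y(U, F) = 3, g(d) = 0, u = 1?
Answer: -11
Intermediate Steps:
Y(U, F) = 1 (Y(U, F) = -2 + 3 = 1)
w = -9 (w = 1 - 10 = -9)
p = -2 (p = (1 + 0)*(-2) = 1*(-2) = -2)
p*n(-6, y(-3)) + (G(9, -6) + w) = -2*(-2) + (-6 - 9) = 4 - 15 = -11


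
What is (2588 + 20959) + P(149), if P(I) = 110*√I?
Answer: 23547 + 110*√149 ≈ 24890.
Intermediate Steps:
(2588 + 20959) + P(149) = (2588 + 20959) + 110*√149 = 23547 + 110*√149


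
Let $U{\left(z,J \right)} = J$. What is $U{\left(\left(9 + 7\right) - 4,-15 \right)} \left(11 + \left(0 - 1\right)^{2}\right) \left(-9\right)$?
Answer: $1620$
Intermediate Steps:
$U{\left(\left(9 + 7\right) - 4,-15 \right)} \left(11 + \left(0 - 1\right)^{2}\right) \left(-9\right) = - 15 \left(11 + \left(0 - 1\right)^{2}\right) \left(-9\right) = - 15 \left(11 + \left(-1\right)^{2}\right) \left(-9\right) = - 15 \left(11 + 1\right) \left(-9\right) = - 15 \cdot 12 \left(-9\right) = \left(-15\right) \left(-108\right) = 1620$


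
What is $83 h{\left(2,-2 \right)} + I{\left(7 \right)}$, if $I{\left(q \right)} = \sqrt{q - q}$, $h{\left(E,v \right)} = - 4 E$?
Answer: $-664$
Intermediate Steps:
$I{\left(q \right)} = 0$ ($I{\left(q \right)} = \sqrt{0} = 0$)
$83 h{\left(2,-2 \right)} + I{\left(7 \right)} = 83 \left(\left(-4\right) 2\right) + 0 = 83 \left(-8\right) + 0 = -664 + 0 = -664$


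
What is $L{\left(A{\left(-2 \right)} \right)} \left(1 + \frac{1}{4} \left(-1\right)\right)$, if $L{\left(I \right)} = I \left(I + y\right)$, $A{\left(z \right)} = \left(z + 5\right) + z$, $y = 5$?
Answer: $\frac{9}{2} \approx 4.5$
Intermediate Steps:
$A{\left(z \right)} = 5 + 2 z$ ($A{\left(z \right)} = \left(5 + z\right) + z = 5 + 2 z$)
$L{\left(I \right)} = I \left(5 + I\right)$ ($L{\left(I \right)} = I \left(I + 5\right) = I \left(5 + I\right)$)
$L{\left(A{\left(-2 \right)} \right)} \left(1 + \frac{1}{4} \left(-1\right)\right) = \left(5 + 2 \left(-2\right)\right) \left(5 + \left(5 + 2 \left(-2\right)\right)\right) \left(1 + \frac{1}{4} \left(-1\right)\right) = \left(5 - 4\right) \left(5 + \left(5 - 4\right)\right) \left(1 + \frac{1}{4} \left(-1\right)\right) = 1 \left(5 + 1\right) \left(1 - \frac{1}{4}\right) = 1 \cdot 6 \cdot \frac{3}{4} = 6 \cdot \frac{3}{4} = \frac{9}{2}$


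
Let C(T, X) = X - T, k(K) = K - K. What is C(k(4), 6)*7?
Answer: 42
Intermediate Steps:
k(K) = 0
C(k(4), 6)*7 = (6 - 1*0)*7 = (6 + 0)*7 = 6*7 = 42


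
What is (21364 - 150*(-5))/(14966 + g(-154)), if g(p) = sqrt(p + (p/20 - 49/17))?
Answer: 8037554440/5439546357 - 22114*I*sqrt(97070)/5439546357 ≈ 1.4776 - 0.0012666*I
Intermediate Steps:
g(p) = sqrt(-49/17 + 21*p/20) (g(p) = sqrt(p + (p*(1/20) - 49*1/17)) = sqrt(p + (p/20 - 49/17)) = sqrt(p + (-49/17 + p/20)) = sqrt(-49/17 + 21*p/20))
(21364 - 150*(-5))/(14966 + g(-154)) = (21364 - 150*(-5))/(14966 + sqrt(-83300 + 30345*(-154))/170) = (21364 + 750)/(14966 + sqrt(-83300 - 4673130)/170) = 22114/(14966 + sqrt(-4756430)/170) = 22114/(14966 + (7*I*sqrt(97070))/170) = 22114/(14966 + 7*I*sqrt(97070)/170)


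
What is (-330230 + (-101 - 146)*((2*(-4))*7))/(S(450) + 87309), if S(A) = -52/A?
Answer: -71189550/19644499 ≈ -3.6239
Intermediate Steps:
(-330230 + (-101 - 146)*((2*(-4))*7))/(S(450) + 87309) = (-330230 + (-101 - 146)*((2*(-4))*7))/(-52/450 + 87309) = (-330230 - (-1976)*7)/(-52*1/450 + 87309) = (-330230 - 247*(-56))/(-26/225 + 87309) = (-330230 + 13832)/(19644499/225) = -316398*225/19644499 = -71189550/19644499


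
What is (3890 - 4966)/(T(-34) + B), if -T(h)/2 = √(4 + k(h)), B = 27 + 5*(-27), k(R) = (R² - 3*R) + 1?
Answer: 9684/551 - 538*√1263/1653 ≈ 6.0086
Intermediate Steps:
k(R) = 1 + R² - 3*R
B = -108 (B = 27 - 135 = -108)
T(h) = -2*√(5 + h² - 3*h) (T(h) = -2*√(4 + (1 + h² - 3*h)) = -2*√(5 + h² - 3*h))
(3890 - 4966)/(T(-34) + B) = (3890 - 4966)/(-2*√(5 + (-34)² - 3*(-34)) - 108) = -1076/(-2*√(5 + 1156 + 102) - 108) = -1076/(-2*√1263 - 108) = -1076/(-108 - 2*√1263)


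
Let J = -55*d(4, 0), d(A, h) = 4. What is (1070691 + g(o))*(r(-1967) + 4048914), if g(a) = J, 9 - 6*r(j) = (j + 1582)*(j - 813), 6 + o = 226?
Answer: 24859754633903/6 ≈ 4.1433e+12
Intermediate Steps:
o = 220 (o = -6 + 226 = 220)
J = -220 (J = -55*4 = -220)
r(j) = 3/2 - (-813 + j)*(1582 + j)/6 (r(j) = 3/2 - (j + 1582)*(j - 813)/6 = 3/2 - (1582 + j)*(-813 + j)/6 = 3/2 - (-813 + j)*(1582 + j)/6)
g(a) = -220
(1070691 + g(o))*(r(-1967) + 4048914) = (1070691 - 220)*((428725/2 - 769/6*(-1967) - ⅙*(-1967)²) + 4048914) = 1070471*((428725/2 + 1512623/6 - ⅙*3869089) + 4048914) = 1070471*((428725/2 + 1512623/6 - 3869089/6) + 4048914) = 1070471*(-1070291/6 + 4048914) = 1070471*(23223193/6) = 24859754633903/6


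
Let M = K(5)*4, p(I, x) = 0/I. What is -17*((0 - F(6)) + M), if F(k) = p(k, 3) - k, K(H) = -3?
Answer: 102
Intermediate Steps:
p(I, x) = 0
M = -12 (M = -3*4 = -12)
F(k) = -k (F(k) = 0 - k = -k)
-17*((0 - F(6)) + M) = -17*((0 - (-1)*6) - 12) = -17*((0 - 1*(-6)) - 12) = -17*((0 + 6) - 12) = -17*(6 - 12) = -17*(-6) = 102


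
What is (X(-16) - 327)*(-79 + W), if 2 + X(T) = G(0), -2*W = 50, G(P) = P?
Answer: 34216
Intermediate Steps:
W = -25 (W = -½*50 = -25)
X(T) = -2 (X(T) = -2 + 0 = -2)
(X(-16) - 327)*(-79 + W) = (-2 - 327)*(-79 - 25) = -329*(-104) = 34216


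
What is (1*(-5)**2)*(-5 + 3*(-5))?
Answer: -500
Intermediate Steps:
(1*(-5)**2)*(-5 + 3*(-5)) = (1*25)*(-5 - 15) = 25*(-20) = -500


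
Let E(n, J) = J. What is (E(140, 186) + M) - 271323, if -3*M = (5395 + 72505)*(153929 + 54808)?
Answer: -5420475237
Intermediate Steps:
M = -5420204100 (M = -(5395 + 72505)*(153929 + 54808)/3 = -77900*208737/3 = -1/3*16260612300 = -5420204100)
(E(140, 186) + M) - 271323 = (186 - 5420204100) - 271323 = -5420203914 - 271323 = -5420475237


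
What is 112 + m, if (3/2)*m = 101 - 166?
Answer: 206/3 ≈ 68.667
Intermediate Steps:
m = -130/3 (m = 2*(101 - 166)/3 = (⅔)*(-65) = -130/3 ≈ -43.333)
112 + m = 112 - 130/3 = 206/3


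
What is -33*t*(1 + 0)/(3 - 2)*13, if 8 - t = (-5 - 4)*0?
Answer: -3432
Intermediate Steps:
t = 8 (t = 8 - (-5 - 4)*0 = 8 - (-9)*0 = 8 - 1*0 = 8 + 0 = 8)
-33*t*(1 + 0)/(3 - 2)*13 = -264*(1 + 0)/(3 - 2)*13 = -264*1/1*13 = -264*1*1*13 = -264*13 = -3432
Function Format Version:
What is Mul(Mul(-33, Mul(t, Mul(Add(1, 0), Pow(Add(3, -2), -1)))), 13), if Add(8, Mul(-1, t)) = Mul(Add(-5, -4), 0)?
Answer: -3432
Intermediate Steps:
t = 8 (t = Add(8, Mul(-1, Mul(Add(-5, -4), 0))) = Add(8, Mul(-1, Mul(-9, 0))) = Add(8, Mul(-1, 0)) = Add(8, 0) = 8)
Mul(Mul(-33, Mul(t, Mul(Add(1, 0), Pow(Add(3, -2), -1)))), 13) = Mul(Mul(-33, Mul(8, Mul(Add(1, 0), Pow(Add(3, -2), -1)))), 13) = Mul(Mul(-33, Mul(8, Mul(1, Pow(1, -1)))), 13) = Mul(Mul(-33, Mul(8, Mul(1, 1))), 13) = Mul(Mul(-33, Mul(8, 1)), 13) = Mul(Mul(-33, 8), 13) = Mul(-264, 13) = -3432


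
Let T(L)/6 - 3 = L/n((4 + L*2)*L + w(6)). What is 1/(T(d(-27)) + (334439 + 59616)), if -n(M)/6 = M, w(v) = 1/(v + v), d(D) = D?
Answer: 16201/6384376997 ≈ 2.5376e-6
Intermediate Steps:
w(v) = 1/(2*v)
n(M) = -6*M
T(L) = 18 + 6*L/(-½ - 6*L*(4 + 2*L)) (T(L) = 18 + 6*(L/((-6*((4 + L*2)*L + (½)/6)))) = 18 + 6*(L/((-6*((4 + 2*L)*L + (½)*(⅙))))) = 18 + 6*(L/((-6*(L*(4 + 2*L) + 1/12)))) = 18 + 6*(L/((-6*(1/12 + L*(4 + 2*L))))) = 18 + 6*(L/(-½ - 6*L*(4 + 2*L))) = 18 + 6*L/(-½ - 6*L*(4 + 2*L)))
1/(T(d(-27)) + (334439 + 59616)) = 1/(6*(3 + 72*(-27)² + 142*(-27))/(1 + 24*(-27)² + 48*(-27)) + (334439 + 59616)) = 1/(6*(3 + 72*729 - 3834)/(1 + 24*729 - 1296) + 394055) = 1/(6*(3 + 52488 - 3834)/(1 + 17496 - 1296) + 394055) = 1/(6*48657/16201 + 394055) = 1/(6*(1/16201)*48657 + 394055) = 1/(291942/16201 + 394055) = 1/(6384376997/16201) = 16201/6384376997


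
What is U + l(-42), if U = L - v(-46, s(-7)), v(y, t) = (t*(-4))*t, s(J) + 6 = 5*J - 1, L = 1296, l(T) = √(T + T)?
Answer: 8352 + 2*I*√21 ≈ 8352.0 + 9.1651*I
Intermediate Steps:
l(T) = √2*√T (l(T) = √(2*T) = √2*√T)
s(J) = -7 + 5*J (s(J) = -6 + (5*J - 1) = -6 + (-1 + 5*J) = -7 + 5*J)
v(y, t) = -4*t² (v(y, t) = (-4*t)*t = -4*t²)
U = 8352 (U = 1296 - (-4)*(-7 + 5*(-7))² = 1296 - (-4)*(-7 - 35)² = 1296 - (-4)*(-42)² = 1296 - (-4)*1764 = 1296 - 1*(-7056) = 1296 + 7056 = 8352)
U + l(-42) = 8352 + √2*√(-42) = 8352 + √2*(I*√42) = 8352 + 2*I*√21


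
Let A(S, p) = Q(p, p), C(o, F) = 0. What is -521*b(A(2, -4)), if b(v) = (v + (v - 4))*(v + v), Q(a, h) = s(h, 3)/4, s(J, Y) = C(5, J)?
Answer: 0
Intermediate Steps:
s(J, Y) = 0
Q(a, h) = 0 (Q(a, h) = 0/4 = 0*(¼) = 0)
A(S, p) = 0
b(v) = 2*v*(-4 + 2*v) (b(v) = (v + (-4 + v))*(2*v) = (-4 + 2*v)*(2*v) = 2*v*(-4 + 2*v))
-521*b(A(2, -4)) = -2084*0*(-2 + 0) = -2084*0*(-2) = -521*0 = 0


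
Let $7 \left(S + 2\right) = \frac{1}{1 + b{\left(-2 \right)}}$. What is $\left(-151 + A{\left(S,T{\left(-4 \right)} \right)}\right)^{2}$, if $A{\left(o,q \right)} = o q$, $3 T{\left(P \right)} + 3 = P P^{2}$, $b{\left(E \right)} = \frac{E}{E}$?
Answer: $\frac{2283121}{196} \approx 11649.0$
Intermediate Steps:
$b{\left(E \right)} = 1$
$T{\left(P \right)} = -1 + \frac{P^{3}}{3}$ ($T{\left(P \right)} = -1 + \frac{P P^{2}}{3} = -1 + \frac{P^{3}}{3}$)
$S = - \frac{27}{14}$ ($S = -2 + \frac{1}{7 \left(1 + 1\right)} = -2 + \frac{1}{7 \cdot 2} = -2 + \frac{1}{7} \cdot \frac{1}{2} = -2 + \frac{1}{14} = - \frac{27}{14} \approx -1.9286$)
$\left(-151 + A{\left(S,T{\left(-4 \right)} \right)}\right)^{2} = \left(-151 - \frac{27 \left(-1 + \frac{\left(-4\right)^{3}}{3}\right)}{14}\right)^{2} = \left(-151 - \frac{27 \left(-1 + \frac{1}{3} \left(-64\right)\right)}{14}\right)^{2} = \left(-151 - \frac{27 \left(-1 - \frac{64}{3}\right)}{14}\right)^{2} = \left(-151 - - \frac{603}{14}\right)^{2} = \left(-151 + \frac{603}{14}\right)^{2} = \left(- \frac{1511}{14}\right)^{2} = \frac{2283121}{196}$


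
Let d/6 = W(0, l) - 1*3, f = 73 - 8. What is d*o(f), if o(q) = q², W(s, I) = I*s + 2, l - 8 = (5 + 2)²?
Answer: -25350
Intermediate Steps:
f = 65
l = 57 (l = 8 + (5 + 2)² = 8 + 7² = 8 + 49 = 57)
W(s, I) = 2 + I*s
d = -6 (d = 6*((2 + 57*0) - 1*3) = 6*((2 + 0) - 3) = 6*(2 - 3) = 6*(-1) = -6)
d*o(f) = -6*65² = -6*4225 = -25350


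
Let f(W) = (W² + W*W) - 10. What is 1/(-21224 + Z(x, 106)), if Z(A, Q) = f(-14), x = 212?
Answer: -1/20842 ≈ -4.7980e-5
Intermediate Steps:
f(W) = -10 + 2*W² (f(W) = (W² + W²) - 10 = 2*W² - 10 = -10 + 2*W²)
Z(A, Q) = 382 (Z(A, Q) = -10 + 2*(-14)² = -10 + 2*196 = -10 + 392 = 382)
1/(-21224 + Z(x, 106)) = 1/(-21224 + 382) = 1/(-20842) = -1/20842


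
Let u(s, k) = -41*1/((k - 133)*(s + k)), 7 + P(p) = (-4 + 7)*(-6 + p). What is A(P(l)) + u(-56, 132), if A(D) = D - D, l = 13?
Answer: 41/76 ≈ 0.53947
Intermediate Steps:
P(p) = -25 + 3*p (P(p) = -7 + (-4 + 7)*(-6 + p) = -7 + 3*(-6 + p) = -7 + (-18 + 3*p) = -25 + 3*p)
A(D) = 0
u(s, k) = -41/((-133 + k)*(k + s)) (u(s, k) = -41*1/((-133 + k)*(k + s)) = -41/((-133 + k)*(k + s)))
A(P(l)) + u(-56, 132) = 0 - 41/(132² - 133*132 - 133*(-56) + 132*(-56)) = 0 - 41/(17424 - 17556 + 7448 - 7392) = 0 - 41/(-76) = 0 - 41*(-1/76) = 0 + 41/76 = 41/76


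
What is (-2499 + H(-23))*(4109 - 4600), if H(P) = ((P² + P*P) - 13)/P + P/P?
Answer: 28723009/23 ≈ 1.2488e+6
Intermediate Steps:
H(P) = 1 + (-13 + 2*P²)/P (H(P) = ((P² + P²) - 13)/P + 1 = (2*P² - 13)/P + 1 = (-13 + 2*P²)/P + 1 = 1 + (-13 + 2*P²)/P)
(-2499 + H(-23))*(4109 - 4600) = (-2499 + (1 - 13/(-23) + 2*(-23)))*(4109 - 4600) = (-2499 + (1 - 13*(-1/23) - 46))*(-491) = (-2499 + (1 + 13/23 - 46))*(-491) = (-2499 - 1022/23)*(-491) = -58499/23*(-491) = 28723009/23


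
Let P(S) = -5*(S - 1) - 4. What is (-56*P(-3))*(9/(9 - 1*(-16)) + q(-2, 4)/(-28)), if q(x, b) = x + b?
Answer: -6464/25 ≈ -258.56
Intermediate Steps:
q(x, b) = b + x
P(S) = 1 - 5*S (P(S) = -5*(-1 + S) - 4 = (5 - 5*S) - 4 = 1 - 5*S)
(-56*P(-3))*(9/(9 - 1*(-16)) + q(-2, 4)/(-28)) = (-56*(1 - 5*(-3)))*(9/(9 - 1*(-16)) + (4 - 2)/(-28)) = (-56*(1 + 15))*(9/(9 + 16) + 2*(-1/28)) = (-56*16)*(9/25 - 1/14) = -896*(9*(1/25) - 1/14) = -896*(9/25 - 1/14) = -896*101/350 = -6464/25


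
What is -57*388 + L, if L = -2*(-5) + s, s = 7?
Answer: -22099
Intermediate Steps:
L = 17 (L = -2*(-5) + 7 = 10 + 7 = 17)
-57*388 + L = -57*388 + 17 = -22116 + 17 = -22099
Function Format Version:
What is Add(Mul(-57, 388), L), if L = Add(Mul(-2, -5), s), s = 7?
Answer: -22099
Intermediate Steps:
L = 17 (L = Add(Mul(-2, -5), 7) = Add(10, 7) = 17)
Add(Mul(-57, 388), L) = Add(Mul(-57, 388), 17) = Add(-22116, 17) = -22099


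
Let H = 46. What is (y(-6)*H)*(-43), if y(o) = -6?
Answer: 11868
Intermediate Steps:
(y(-6)*H)*(-43) = -6*46*(-43) = -276*(-43) = 11868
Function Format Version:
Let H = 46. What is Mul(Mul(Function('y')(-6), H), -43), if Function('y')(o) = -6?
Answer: 11868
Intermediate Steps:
Mul(Mul(Function('y')(-6), H), -43) = Mul(Mul(-6, 46), -43) = Mul(-276, -43) = 11868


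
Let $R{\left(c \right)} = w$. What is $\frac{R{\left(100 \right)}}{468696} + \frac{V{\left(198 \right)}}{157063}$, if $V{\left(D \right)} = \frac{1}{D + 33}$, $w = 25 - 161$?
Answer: $- \frac{205575938}{708542448537} \approx -0.00029014$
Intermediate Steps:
$w = -136$ ($w = 25 - 161 = -136$)
$R{\left(c \right)} = -136$
$V{\left(D \right)} = \frac{1}{33 + D}$
$\frac{R{\left(100 \right)}}{468696} + \frac{V{\left(198 \right)}}{157063} = - \frac{136}{468696} + \frac{1}{\left(33 + 198\right) 157063} = \left(-136\right) \frac{1}{468696} + \frac{1}{231} \cdot \frac{1}{157063} = - \frac{17}{58587} + \frac{1}{231} \cdot \frac{1}{157063} = - \frac{17}{58587} + \frac{1}{36281553} = - \frac{205575938}{708542448537}$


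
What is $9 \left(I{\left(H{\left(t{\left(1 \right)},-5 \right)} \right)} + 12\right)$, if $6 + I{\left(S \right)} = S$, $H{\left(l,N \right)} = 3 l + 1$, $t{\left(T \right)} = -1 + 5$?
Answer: $171$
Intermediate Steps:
$t{\left(T \right)} = 4$
$H{\left(l,N \right)} = 1 + 3 l$
$I{\left(S \right)} = -6 + S$
$9 \left(I{\left(H{\left(t{\left(1 \right)},-5 \right)} \right)} + 12\right) = 9 \left(\left(-6 + \left(1 + 3 \cdot 4\right)\right) + 12\right) = 9 \left(\left(-6 + \left(1 + 12\right)\right) + 12\right) = 9 \left(\left(-6 + 13\right) + 12\right) = 9 \left(7 + 12\right) = 9 \cdot 19 = 171$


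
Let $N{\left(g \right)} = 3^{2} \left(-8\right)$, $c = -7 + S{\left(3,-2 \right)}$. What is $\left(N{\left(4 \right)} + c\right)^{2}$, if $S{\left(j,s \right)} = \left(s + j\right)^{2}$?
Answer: $6084$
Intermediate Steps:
$S{\left(j,s \right)} = \left(j + s\right)^{2}$
$c = -6$ ($c = -7 + \left(3 - 2\right)^{2} = -7 + 1^{2} = -7 + 1 = -6$)
$N{\left(g \right)} = -72$ ($N{\left(g \right)} = 9 \left(-8\right) = -72$)
$\left(N{\left(4 \right)} + c\right)^{2} = \left(-72 - 6\right)^{2} = \left(-78\right)^{2} = 6084$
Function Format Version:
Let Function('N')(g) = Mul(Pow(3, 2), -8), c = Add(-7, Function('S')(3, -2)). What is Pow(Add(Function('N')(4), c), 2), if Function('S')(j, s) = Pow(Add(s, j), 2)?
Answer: 6084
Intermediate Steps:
Function('S')(j, s) = Pow(Add(j, s), 2)
c = -6 (c = Add(-7, Pow(Add(3, -2), 2)) = Add(-7, Pow(1, 2)) = Add(-7, 1) = -6)
Function('N')(g) = -72 (Function('N')(g) = Mul(9, -8) = -72)
Pow(Add(Function('N')(4), c), 2) = Pow(Add(-72, -6), 2) = Pow(-78, 2) = 6084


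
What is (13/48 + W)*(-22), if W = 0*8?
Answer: -143/24 ≈ -5.9583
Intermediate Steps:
W = 0
(13/48 + W)*(-22) = (13/48 + 0)*(-22) = (13/48)*(-22) = -143/24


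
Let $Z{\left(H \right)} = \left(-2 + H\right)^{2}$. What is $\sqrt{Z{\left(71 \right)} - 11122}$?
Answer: $i \sqrt{6361} \approx 79.756 i$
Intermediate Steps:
$\sqrt{Z{\left(71 \right)} - 11122} = \sqrt{\left(-2 + 71\right)^{2} - 11122} = \sqrt{69^{2} - 11122} = \sqrt{4761 - 11122} = \sqrt{-6361} = i \sqrt{6361}$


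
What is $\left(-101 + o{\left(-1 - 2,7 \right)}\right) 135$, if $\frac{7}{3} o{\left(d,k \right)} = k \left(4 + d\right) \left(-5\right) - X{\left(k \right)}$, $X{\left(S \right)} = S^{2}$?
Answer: $-18495$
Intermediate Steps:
$o{\left(d,k \right)} = - \frac{3 k^{2}}{7} + \frac{3 k \left(-20 - 5 d\right)}{7}$ ($o{\left(d,k \right)} = \frac{3 \left(k \left(4 + d\right) \left(-5\right) - k^{2}\right)}{7} = \frac{3 \left(k \left(-20 - 5 d\right) - k^{2}\right)}{7} = \frac{3 \left(- k^{2} + k \left(-20 - 5 d\right)\right)}{7} = - \frac{3 k^{2}}{7} + \frac{3 k \left(-20 - 5 d\right)}{7}$)
$\left(-101 + o{\left(-1 - 2,7 \right)}\right) 135 = \left(-101 + \frac{3}{7} \cdot 7 \left(-20 - 7 - 5 \left(-1 - 2\right)\right)\right) 135 = \left(-101 + \frac{3}{7} \cdot 7 \left(-20 - 7 - -15\right)\right) 135 = \left(-101 + \frac{3}{7} \cdot 7 \left(-20 - 7 + 15\right)\right) 135 = \left(-101 + \frac{3}{7} \cdot 7 \left(-12\right)\right) 135 = \left(-101 - 36\right) 135 = \left(-137\right) 135 = -18495$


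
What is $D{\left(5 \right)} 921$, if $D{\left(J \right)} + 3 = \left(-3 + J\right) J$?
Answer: $6447$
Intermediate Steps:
$D{\left(J \right)} = -3 + J \left(-3 + J\right)$ ($D{\left(J \right)} = -3 + \left(-3 + J\right) J = -3 + J \left(-3 + J\right)$)
$D{\left(5 \right)} 921 = \left(-3 + 5^{2} - 15\right) 921 = \left(-3 + 25 - 15\right) 921 = 7 \cdot 921 = 6447$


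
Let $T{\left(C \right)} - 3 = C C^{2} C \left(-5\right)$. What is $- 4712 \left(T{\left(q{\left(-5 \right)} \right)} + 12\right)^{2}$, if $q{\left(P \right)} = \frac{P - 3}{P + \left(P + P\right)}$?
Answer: $- \frac{102903637946792}{102515625} \approx -1.0038 \cdot 10^{6}$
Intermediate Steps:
$q{\left(P \right)} = \frac{-3 + P}{3 P}$ ($q{\left(P \right)} = \frac{-3 + P}{P + 2 P} = \frac{-3 + P}{3 P}$)
$T{\left(C \right)} = 3 - 5 C^{4}$ ($T{\left(C \right)} = 3 + C C^{2} C \left(-5\right) = 3 + C^{3} C \left(-5\right) = 3 + C^{4} \left(-5\right) = 3 - 5 C^{4}$)
$- 4712 \left(T{\left(q{\left(-5 \right)} \right)} + 12\right)^{2} = - 4712 \left(\left(3 - 5 \left(\frac{-3 - 5}{3 \left(-5\right)}\right)^{4}\right) + 12\right)^{2} = - 4712 \left(\left(3 - 5 \left(\frac{1}{3} \left(- \frac{1}{5}\right) \left(-8\right)\right)^{4}\right) + 12\right)^{2} = - 4712 \left(\left(3 - 5 \left(\frac{8}{15}\right)^{4}\right) + 12\right)^{2} = - 4712 \left(\left(3 - \frac{4096}{10125}\right) + 12\right)^{2} = - 4712 \left(\frac{26279}{10125} + 12\right)^{2} = - 4712 \left(\frac{147779}{10125}\right)^{2} = \left(-4712\right) \frac{21838632841}{102515625} = - \frac{102903637946792}{102515625}$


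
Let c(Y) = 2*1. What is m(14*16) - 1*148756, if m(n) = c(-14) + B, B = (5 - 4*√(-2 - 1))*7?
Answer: -148719 - 28*I*√3 ≈ -1.4872e+5 - 48.497*I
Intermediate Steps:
c(Y) = 2
B = 35 - 28*I*√3 (B = (5 - 4*I*√3)*7 = 35 - 28*I*√3 ≈ 35.0 - 48.497*I)
m(n) = 37 - 28*I*√3 (m(n) = 2 + (35 - 28*I*√3) = 37 - 28*I*√3)
m(14*16) - 1*148756 = (37 - 28*I*√3) - 1*148756 = (37 - 28*I*√3) - 148756 = -148719 - 28*I*√3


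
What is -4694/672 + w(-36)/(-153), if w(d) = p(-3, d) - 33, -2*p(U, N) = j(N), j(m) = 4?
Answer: -115777/17136 ≈ -6.7564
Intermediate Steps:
p(U, N) = -2 (p(U, N) = -½*4 = -2)
w(d) = -35 (w(d) = -2 - 33 = -35)
-4694/672 + w(-36)/(-153) = -4694/672 - 35/(-153) = -4694*1/672 - 35*(-1/153) = -2347/336 + 35/153 = -115777/17136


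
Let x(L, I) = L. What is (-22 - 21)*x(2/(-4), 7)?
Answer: 43/2 ≈ 21.500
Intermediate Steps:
(-22 - 21)*x(2/(-4), 7) = (-22 - 21)*(2/(-4)) = -86*(-1)/4 = -43*(-½) = 43/2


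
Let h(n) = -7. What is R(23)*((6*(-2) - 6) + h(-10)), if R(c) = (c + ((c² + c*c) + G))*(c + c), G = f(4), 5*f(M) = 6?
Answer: -1244530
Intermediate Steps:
f(M) = 6/5 (f(M) = (⅕)*6 = 6/5)
G = 6/5 ≈ 1.2000
R(c) = 2*c*(6/5 + c + 2*c²) (R(c) = (c + ((c² + c*c) + 6/5))*(c + c) = (c + ((c² + c²) + 6/5))*(2*c) = (c + (2*c² + 6/5))*(2*c) = (c + (6/5 + 2*c²))*(2*c) = (6/5 + c + 2*c²)*(2*c) = 2*c*(6/5 + c + 2*c²))
R(23)*((6*(-2) - 6) + h(-10)) = ((⅖)*23*(6 + 5*23 + 10*23²))*((6*(-2) - 6) - 7) = ((⅖)*23*(6 + 115 + 10*529))*((-12 - 6) - 7) = ((⅖)*23*(6 + 115 + 5290))*(-18 - 7) = ((⅖)*23*5411)*(-25) = (248906/5)*(-25) = -1244530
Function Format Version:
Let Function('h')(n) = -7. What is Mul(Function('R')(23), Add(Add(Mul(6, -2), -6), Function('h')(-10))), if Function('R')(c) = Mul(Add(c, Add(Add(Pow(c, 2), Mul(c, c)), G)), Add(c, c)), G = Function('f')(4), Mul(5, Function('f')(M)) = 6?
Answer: -1244530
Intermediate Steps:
Function('f')(M) = Rational(6, 5) (Function('f')(M) = Mul(Rational(1, 5), 6) = Rational(6, 5))
G = Rational(6, 5) ≈ 1.2000
Function('R')(c) = Mul(2, c, Add(Rational(6, 5), c, Mul(2, Pow(c, 2)))) (Function('R')(c) = Mul(Add(c, Add(Add(Pow(c, 2), Mul(c, c)), Rational(6, 5))), Add(c, c)) = Mul(Add(c, Add(Add(Pow(c, 2), Pow(c, 2)), Rational(6, 5))), Mul(2, c)) = Mul(Add(c, Add(Mul(2, Pow(c, 2)), Rational(6, 5))), Mul(2, c)) = Mul(Add(c, Add(Rational(6, 5), Mul(2, Pow(c, 2)))), Mul(2, c)) = Mul(Add(Rational(6, 5), c, Mul(2, Pow(c, 2))), Mul(2, c)) = Mul(2, c, Add(Rational(6, 5), c, Mul(2, Pow(c, 2)))))
Mul(Function('R')(23), Add(Add(Mul(6, -2), -6), Function('h')(-10))) = Mul(Mul(Rational(2, 5), 23, Add(6, Mul(5, 23), Mul(10, Pow(23, 2)))), Add(Add(Mul(6, -2), -6), -7)) = Mul(Mul(Rational(2, 5), 23, Add(6, 115, Mul(10, 529))), Add(Add(-12, -6), -7)) = Mul(Mul(Rational(2, 5), 23, Add(6, 115, 5290)), Add(-18, -7)) = Mul(Mul(Rational(2, 5), 23, 5411), -25) = Mul(Rational(248906, 5), -25) = -1244530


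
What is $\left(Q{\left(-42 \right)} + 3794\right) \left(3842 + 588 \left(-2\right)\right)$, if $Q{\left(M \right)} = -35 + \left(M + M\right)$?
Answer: $9797550$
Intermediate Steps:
$Q{\left(M \right)} = -35 + 2 M$
$\left(Q{\left(-42 \right)} + 3794\right) \left(3842 + 588 \left(-2\right)\right) = \left(\left(-35 + 2 \left(-42\right)\right) + 3794\right) \left(3842 + 588 \left(-2\right)\right) = \left(\left(-35 - 84\right) + 3794\right) \left(3842 - 1176\right) = \left(-119 + 3794\right) 2666 = 3675 \cdot 2666 = 9797550$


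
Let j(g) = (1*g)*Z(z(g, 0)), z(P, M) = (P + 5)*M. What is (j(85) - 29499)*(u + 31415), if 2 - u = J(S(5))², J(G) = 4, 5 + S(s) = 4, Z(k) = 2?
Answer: -920959929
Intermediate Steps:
z(P, M) = M*(5 + P) (z(P, M) = (5 + P)*M = M*(5 + P))
S(s) = -1 (S(s) = -5 + 4 = -1)
j(g) = 2*g (j(g) = (1*g)*2 = g*2 = 2*g)
u = -14 (u = 2 - 1*4² = 2 - 1*16 = 2 - 16 = -14)
(j(85) - 29499)*(u + 31415) = (2*85 - 29499)*(-14 + 31415) = (170 - 29499)*31401 = -29329*31401 = -920959929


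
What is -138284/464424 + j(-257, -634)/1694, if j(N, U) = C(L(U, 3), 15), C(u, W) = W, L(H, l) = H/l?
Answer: -14205421/49170891 ≈ -0.28890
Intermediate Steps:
j(N, U) = 15
-138284/464424 + j(-257, -634)/1694 = -138284/464424 + 15/1694 = -138284*1/464424 + 15*(1/1694) = -34571/116106 + 15/1694 = -14205421/49170891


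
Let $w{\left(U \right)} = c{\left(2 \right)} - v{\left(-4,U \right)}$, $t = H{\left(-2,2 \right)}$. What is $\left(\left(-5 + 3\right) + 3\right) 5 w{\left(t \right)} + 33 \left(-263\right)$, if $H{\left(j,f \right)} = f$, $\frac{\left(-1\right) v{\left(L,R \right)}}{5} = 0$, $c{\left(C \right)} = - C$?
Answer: $-8689$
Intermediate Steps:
$v{\left(L,R \right)} = 0$ ($v{\left(L,R \right)} = \left(-5\right) 0 = 0$)
$t = 2$
$w{\left(U \right)} = -2$ ($w{\left(U \right)} = \left(-1\right) 2 - 0 = -2 + 0 = -2$)
$\left(\left(-5 + 3\right) + 3\right) 5 w{\left(t \right)} + 33 \left(-263\right) = \left(\left(-5 + 3\right) + 3\right) 5 \left(-2\right) + 33 \left(-263\right) = \left(-2 + 3\right) 5 \left(-2\right) - 8679 = 1 \cdot 5 \left(-2\right) - 8679 = 5 \left(-2\right) - 8679 = -10 - 8679 = -8689$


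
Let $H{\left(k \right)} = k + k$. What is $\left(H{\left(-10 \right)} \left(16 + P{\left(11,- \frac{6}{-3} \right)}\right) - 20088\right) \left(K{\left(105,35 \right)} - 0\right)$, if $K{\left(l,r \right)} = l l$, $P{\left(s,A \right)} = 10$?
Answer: $-227203200$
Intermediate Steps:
$H{\left(k \right)} = 2 k$
$K{\left(l,r \right)} = l^{2}$
$\left(H{\left(-10 \right)} \left(16 + P{\left(11,- \frac{6}{-3} \right)}\right) - 20088\right) \left(K{\left(105,35 \right)} - 0\right) = \left(2 \left(-10\right) \left(16 + 10\right) - 20088\right) \left(105^{2} - 0\right) = \left(\left(-20\right) 26 - 20088\right) \left(11025 + 0\right) = \left(-520 - 20088\right) 11025 = \left(-20608\right) 11025 = -227203200$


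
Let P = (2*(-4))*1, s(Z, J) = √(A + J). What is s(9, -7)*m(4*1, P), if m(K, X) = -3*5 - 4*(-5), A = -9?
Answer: 20*I ≈ 20.0*I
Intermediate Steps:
s(Z, J) = √(-9 + J)
P = -8 (P = -8*1 = -8)
m(K, X) = 5 (m(K, X) = -15 + 20 = 5)
s(9, -7)*m(4*1, P) = √(-9 - 7)*5 = √(-16)*5 = (4*I)*5 = 20*I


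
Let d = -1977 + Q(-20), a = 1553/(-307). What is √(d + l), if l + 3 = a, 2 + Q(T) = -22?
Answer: I*√189351767/307 ≈ 44.823*I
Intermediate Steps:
Q(T) = -24 (Q(T) = -2 - 22 = -24)
a = -1553/307 (a = 1553*(-1/307) = -1553/307 ≈ -5.0586)
d = -2001 (d = -1977 - 24 = -2001)
l = -2474/307 (l = -3 - 1553/307 = -2474/307 ≈ -8.0586)
√(d + l) = √(-2001 - 2474/307) = √(-616781/307) = I*√189351767/307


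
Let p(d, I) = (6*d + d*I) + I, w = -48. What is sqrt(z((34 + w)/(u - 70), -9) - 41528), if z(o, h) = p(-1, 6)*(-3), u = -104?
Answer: I*sqrt(41510) ≈ 203.74*I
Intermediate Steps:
p(d, I) = I + 6*d + I*d (p(d, I) = (6*d + I*d) + I = I + 6*d + I*d)
z(o, h) = 18 (z(o, h) = (6 + 6*(-1) + 6*(-1))*(-3) = (6 - 6 - 6)*(-3) = -6*(-3) = 18)
sqrt(z((34 + w)/(u - 70), -9) - 41528) = sqrt(18 - 41528) = sqrt(-41510) = I*sqrt(41510)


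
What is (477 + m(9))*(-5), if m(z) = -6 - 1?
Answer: -2350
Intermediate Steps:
m(z) = -7
(477 + m(9))*(-5) = (477 - 7)*(-5) = 470*(-5) = -2350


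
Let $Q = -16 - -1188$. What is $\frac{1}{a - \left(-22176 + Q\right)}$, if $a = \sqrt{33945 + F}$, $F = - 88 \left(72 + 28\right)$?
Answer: $\frac{21004}{441142871} - \frac{\sqrt{25145}}{441142871} \approx 4.7253 \cdot 10^{-5}$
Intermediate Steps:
$F = -8800$ ($F = \left(-88\right) 100 = -8800$)
$Q = 1172$ ($Q = -16 + 1188 = 1172$)
$a = \sqrt{25145}$ ($a = \sqrt{33945 - 8800} = \sqrt{25145} \approx 158.57$)
$\frac{1}{a - \left(-22176 + Q\right)} = \frac{1}{\sqrt{25145} - -21004} = \frac{1}{\sqrt{25145} + \left(22176 - 1172\right)} = \frac{1}{\sqrt{25145} + 21004} = \frac{1}{21004 + \sqrt{25145}}$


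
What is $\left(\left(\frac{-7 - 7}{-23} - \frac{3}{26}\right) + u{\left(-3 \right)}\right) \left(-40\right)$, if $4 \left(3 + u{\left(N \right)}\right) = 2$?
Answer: $\frac{24000}{299} \approx 80.268$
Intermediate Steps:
$u{\left(N \right)} = - \frac{5}{2}$ ($u{\left(N \right)} = -3 + \frac{1}{4} \cdot 2 = -3 + \frac{1}{2} = - \frac{5}{2}$)
$\left(\left(\frac{-7 - 7}{-23} - \frac{3}{26}\right) + u{\left(-3 \right)}\right) \left(-40\right) = \left(\left(\frac{-7 - 7}{-23} - \frac{3}{26}\right) - \frac{5}{2}\right) \left(-40\right) = \left(\left(\left(-14\right) \left(- \frac{1}{23}\right) - \frac{3}{26}\right) - \frac{5}{2}\right) \left(-40\right) = \left(\left(\frac{14}{23} - \frac{3}{26}\right) - \frac{5}{2}\right) \left(-40\right) = \left(\frac{295}{598} - \frac{5}{2}\right) \left(-40\right) = \left(- \frac{600}{299}\right) \left(-40\right) = \frac{24000}{299}$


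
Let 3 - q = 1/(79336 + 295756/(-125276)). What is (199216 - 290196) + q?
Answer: -226046025370684/2484650245 ≈ -90977.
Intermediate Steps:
q = 7453919416/2484650245 (q = 3 - 1/(79336 + 295756/(-125276)) = 3 - 1/(79336 + 295756*(-1/125276)) = 3 - 1/(79336 - 73939/31319) = 3 - 1/2484650245/31319 = 3 - 1*31319/2484650245 = 3 - 31319/2484650245 = 7453919416/2484650245 ≈ 3.0000)
(199216 - 290196) + q = (199216 - 290196) + 7453919416/2484650245 = -90980 + 7453919416/2484650245 = -226046025370684/2484650245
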